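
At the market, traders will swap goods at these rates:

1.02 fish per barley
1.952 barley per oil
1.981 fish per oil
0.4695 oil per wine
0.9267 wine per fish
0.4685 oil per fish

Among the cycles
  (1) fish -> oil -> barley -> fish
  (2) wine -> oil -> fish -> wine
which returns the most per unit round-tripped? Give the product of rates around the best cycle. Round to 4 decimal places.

(1) 0.4685 × 1.952 × 1.02 = 0.93280
(2) 0.4695 × 1.981 × 0.9267 = 0.86190
Highest is cycle (1) at 0.9328 (≤1, no arbitrage).

0.9328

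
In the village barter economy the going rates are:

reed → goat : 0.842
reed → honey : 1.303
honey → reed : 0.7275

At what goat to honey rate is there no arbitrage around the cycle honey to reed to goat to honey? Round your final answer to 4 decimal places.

1.6325

Known legs of the cycle: 0.7275 × 0.842 = 0.612555
For no arbitrage the full-cycle product must be 1, so the missing rate is 1 / 0.612555 ≈ 1.632506.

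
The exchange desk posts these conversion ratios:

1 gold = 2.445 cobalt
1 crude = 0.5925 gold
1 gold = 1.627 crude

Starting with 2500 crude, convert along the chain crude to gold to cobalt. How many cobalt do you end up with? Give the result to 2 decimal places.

2500 crude × 0.5925 = 1481.25 gold
1481.25 gold × 2.445 = 3621.65625 cobalt

3621.66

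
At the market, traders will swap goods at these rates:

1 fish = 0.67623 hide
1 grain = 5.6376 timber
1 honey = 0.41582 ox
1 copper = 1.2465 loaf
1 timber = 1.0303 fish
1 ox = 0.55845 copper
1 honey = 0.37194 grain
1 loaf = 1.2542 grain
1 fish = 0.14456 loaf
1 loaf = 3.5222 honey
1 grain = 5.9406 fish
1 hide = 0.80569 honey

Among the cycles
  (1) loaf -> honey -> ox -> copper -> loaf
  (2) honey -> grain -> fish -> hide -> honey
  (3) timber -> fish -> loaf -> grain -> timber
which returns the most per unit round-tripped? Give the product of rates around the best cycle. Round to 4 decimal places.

(1) 3.5222 × 0.41582 × 0.55845 × 1.2465 = 1.01952
(2) 0.37194 × 5.9406 × 0.67623 × 0.80569 = 1.20383
(3) 1.0303 × 0.14456 × 1.2542 × 5.6376 = 1.05311
Highest is cycle (2) at 1.2038 (>1, arbitrage).

1.2038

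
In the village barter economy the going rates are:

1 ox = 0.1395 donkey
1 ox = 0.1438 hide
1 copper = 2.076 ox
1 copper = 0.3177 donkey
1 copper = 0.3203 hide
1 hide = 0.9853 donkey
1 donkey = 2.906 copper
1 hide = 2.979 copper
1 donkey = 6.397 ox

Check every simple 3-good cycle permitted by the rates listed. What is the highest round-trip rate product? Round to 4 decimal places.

copper→hide→donkey→copper: 0.3203 × 0.9853 × 2.906 = 0.91711
donkey→ox→hide→donkey: 6.397 × 0.1438 × 0.9853 = 0.90637
copper→ox→hide→copper: 2.076 × 0.1438 × 2.979 = 0.88932
copper→ox→donkey→copper: 2.076 × 0.1395 × 2.906 = 0.84158
Maximum is copper→hide→donkey→copper at 0.9171; no arbitrage — every cycle loses value.

0.9171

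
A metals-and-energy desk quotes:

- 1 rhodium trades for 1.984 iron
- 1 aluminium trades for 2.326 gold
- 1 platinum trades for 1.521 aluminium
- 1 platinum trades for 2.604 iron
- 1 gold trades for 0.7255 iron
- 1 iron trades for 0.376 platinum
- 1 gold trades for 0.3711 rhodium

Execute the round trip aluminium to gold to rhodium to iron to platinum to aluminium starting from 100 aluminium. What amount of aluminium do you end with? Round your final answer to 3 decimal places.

97.940

100 aluminium × 2.326 = 232.6 gold
232.6 gold × 0.3711 = 86.31786 rhodium
86.31786 rhodium × 1.984 = 171.25463424 iron
171.25463424 iron × 0.376 = 64.39174247424 platinum
64.39174247424 platinum × 1.521 = 97.93984030331904 aluminium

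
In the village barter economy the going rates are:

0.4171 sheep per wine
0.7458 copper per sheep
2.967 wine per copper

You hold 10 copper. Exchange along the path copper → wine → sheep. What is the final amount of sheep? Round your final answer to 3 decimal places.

10 copper × 2.967 = 29.67 wine
29.67 wine × 0.4171 = 12.375357 sheep

12.375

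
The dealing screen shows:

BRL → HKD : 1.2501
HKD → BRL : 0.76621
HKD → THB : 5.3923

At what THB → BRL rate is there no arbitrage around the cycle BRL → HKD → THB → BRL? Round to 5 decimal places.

0.14835

Known legs of the cycle: 1.2501 × 5.3923 = 6.74091423
For no arbitrage the full-cycle product must be 1, so the missing rate is 1 / 6.74091423 ≈ 0.1483478.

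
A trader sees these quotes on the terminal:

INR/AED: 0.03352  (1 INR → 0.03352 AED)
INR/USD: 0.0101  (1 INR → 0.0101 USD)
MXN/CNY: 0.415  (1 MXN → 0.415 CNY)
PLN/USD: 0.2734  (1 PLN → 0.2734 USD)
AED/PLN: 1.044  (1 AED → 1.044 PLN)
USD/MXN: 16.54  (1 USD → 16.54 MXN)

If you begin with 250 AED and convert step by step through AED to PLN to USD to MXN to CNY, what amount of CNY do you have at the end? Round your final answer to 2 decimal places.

489.80

250 AED × 1.044 = 261 PLN
261 PLN × 0.2734 = 71.3574 USD
71.3574 USD × 16.54 = 1180.251396 MXN
1180.251396 MXN × 0.415 = 489.80432934 CNY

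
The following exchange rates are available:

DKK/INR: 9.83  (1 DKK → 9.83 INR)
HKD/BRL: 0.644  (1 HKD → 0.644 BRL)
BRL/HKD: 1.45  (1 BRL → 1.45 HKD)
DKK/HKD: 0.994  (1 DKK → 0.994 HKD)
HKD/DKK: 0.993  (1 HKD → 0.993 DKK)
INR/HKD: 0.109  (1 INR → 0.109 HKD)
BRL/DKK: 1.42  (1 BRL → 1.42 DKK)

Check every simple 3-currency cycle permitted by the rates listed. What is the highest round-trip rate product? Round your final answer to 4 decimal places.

HKD→DKK→INR→HKD: 0.993 × 9.83 × 0.109 = 1.06397
BRL→DKK→HKD→BRL: 1.42 × 0.994 × 0.644 = 0.90899
Maximum is HKD→DKK→INR→HKD at 1.0640; arbitrage exists.

1.0640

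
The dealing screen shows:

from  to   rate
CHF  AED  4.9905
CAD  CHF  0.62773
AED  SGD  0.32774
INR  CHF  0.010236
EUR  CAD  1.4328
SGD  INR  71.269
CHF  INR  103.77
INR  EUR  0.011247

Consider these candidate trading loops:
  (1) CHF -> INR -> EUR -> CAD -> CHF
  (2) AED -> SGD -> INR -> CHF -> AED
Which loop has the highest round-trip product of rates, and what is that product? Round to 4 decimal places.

1.1932

(1) 103.77 × 0.011247 × 1.4328 × 0.62773 = 1.04970
(2) 0.32774 × 71.269 × 0.010236 × 4.9905 = 1.19318
Highest is cycle (2) at 1.1932 (>1, arbitrage).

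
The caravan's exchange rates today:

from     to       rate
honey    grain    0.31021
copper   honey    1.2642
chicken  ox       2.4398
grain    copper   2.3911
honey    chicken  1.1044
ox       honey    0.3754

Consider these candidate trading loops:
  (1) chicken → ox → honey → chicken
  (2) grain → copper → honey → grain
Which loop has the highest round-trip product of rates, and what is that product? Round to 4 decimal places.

1.0115

(1) 2.4398 × 0.3754 × 1.1044 = 1.01152
(2) 2.3911 × 1.2642 × 0.31021 = 0.93771
Highest is cycle (1) at 1.0115 (>1, arbitrage).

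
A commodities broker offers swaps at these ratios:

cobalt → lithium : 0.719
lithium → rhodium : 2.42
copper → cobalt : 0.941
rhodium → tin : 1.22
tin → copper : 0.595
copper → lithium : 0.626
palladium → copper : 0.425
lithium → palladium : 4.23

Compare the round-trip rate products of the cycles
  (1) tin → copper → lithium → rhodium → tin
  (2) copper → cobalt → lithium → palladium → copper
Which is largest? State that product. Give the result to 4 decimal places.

1.2163

(1) 0.595 × 0.626 × 2.42 × 1.22 = 1.09968
(2) 0.941 × 0.719 × 4.23 × 0.425 = 1.21632
Highest is cycle (2) at 1.2163 (>1, arbitrage).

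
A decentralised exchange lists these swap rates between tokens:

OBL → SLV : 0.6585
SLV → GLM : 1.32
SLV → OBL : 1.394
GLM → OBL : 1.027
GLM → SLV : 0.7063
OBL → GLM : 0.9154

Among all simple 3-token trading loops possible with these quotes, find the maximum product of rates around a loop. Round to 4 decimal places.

0.9013

OBL→GLM→SLV→OBL: 0.9154 × 0.7063 × 1.394 = 0.90129
OBL→SLV→GLM→OBL: 0.6585 × 1.32 × 1.027 = 0.89269
Maximum is OBL→GLM→SLV→OBL at 0.9013; no arbitrage — every cycle loses value.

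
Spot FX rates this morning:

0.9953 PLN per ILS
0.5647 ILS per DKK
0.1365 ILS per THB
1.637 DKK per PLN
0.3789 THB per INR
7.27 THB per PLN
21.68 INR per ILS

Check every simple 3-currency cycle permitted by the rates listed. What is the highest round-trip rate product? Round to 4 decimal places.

1.1213

THB→ILS→INR→THB: 0.1365 × 21.68 × 0.3789 = 1.12129
PLN→THB→ILS→PLN: 7.27 × 0.1365 × 0.9953 = 0.98769
PLN→DKK→ILS→PLN: 1.637 × 0.5647 × 0.9953 = 0.92007
Maximum is THB→ILS→INR→THB at 1.1213; arbitrage exists.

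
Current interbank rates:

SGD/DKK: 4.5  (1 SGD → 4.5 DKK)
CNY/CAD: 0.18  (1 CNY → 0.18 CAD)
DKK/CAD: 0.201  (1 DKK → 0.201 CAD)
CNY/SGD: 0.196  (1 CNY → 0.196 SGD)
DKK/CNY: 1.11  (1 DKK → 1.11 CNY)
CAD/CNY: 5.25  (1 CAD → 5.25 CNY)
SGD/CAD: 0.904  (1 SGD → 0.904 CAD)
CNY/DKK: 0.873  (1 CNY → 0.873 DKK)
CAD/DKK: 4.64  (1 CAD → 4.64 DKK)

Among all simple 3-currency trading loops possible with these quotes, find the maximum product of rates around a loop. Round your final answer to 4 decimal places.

DKK→CNY→SGD→DKK: 1.11 × 0.196 × 4.5 = 0.97902
CAD→CNY→SGD→CAD: 5.25 × 0.196 × 0.904 = 0.93022
DKK→CNY→CAD→DKK: 1.11 × 0.18 × 4.64 = 0.92707
DKK→CAD→CNY→DKK: 0.201 × 5.25 × 0.873 = 0.92123
Maximum is DKK→CNY→SGD→DKK at 0.9790; no arbitrage — every cycle loses value.

0.9790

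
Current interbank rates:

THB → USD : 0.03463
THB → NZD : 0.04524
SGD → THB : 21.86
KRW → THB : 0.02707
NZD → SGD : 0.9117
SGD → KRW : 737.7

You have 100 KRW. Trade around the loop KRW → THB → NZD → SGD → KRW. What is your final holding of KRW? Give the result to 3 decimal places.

100 KRW × 0.02707 = 2.707 THB
2.707 THB × 0.04524 = 0.12246468 NZD
0.12246468 NZD × 0.9117 = 0.111651048756 SGD
0.111651048756 SGD × 737.7 = 82.3649786673012 KRW

82.365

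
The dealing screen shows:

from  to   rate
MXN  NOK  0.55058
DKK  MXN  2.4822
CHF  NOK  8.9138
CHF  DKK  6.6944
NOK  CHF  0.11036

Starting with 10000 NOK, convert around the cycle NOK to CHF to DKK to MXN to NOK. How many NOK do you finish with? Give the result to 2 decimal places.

10096.73

10000 NOK × 0.11036 = 1103.6 CHF
1103.6 CHF × 6.6944 = 7387.93984 DKK
7387.93984 DKK × 2.4822 = 18338.344270848 MXN
18338.344270848 MXN × 0.55058 = 10096.72558864349184 NOK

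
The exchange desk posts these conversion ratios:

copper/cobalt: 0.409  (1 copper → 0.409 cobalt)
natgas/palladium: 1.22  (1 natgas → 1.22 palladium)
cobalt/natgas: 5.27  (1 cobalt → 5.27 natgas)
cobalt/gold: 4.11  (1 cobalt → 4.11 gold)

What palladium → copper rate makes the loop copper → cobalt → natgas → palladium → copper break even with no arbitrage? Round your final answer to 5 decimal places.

0.38028

Known legs of the cycle: 0.409 × 5.27 × 1.22 = 2.6296246
For no arbitrage the full-cycle product must be 1, so the missing rate is 1 / 2.6296246 ≈ 0.3802824.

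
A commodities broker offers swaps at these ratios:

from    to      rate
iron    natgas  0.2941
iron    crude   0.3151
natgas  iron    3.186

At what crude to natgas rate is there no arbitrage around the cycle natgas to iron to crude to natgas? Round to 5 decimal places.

0.99611

Known legs of the cycle: 3.186 × 0.3151 = 1.0039086
For no arbitrage the full-cycle product must be 1, so the missing rate is 1 / 1.0039086 ≈ 0.9961066.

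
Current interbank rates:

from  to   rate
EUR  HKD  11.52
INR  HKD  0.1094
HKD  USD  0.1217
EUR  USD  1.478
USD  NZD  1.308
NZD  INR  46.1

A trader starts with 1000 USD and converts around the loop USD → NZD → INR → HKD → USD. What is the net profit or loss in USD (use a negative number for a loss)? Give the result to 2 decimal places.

-197.18

1000 USD × 1.308 = 1308 NZD
1308 NZD × 46.1 = 60298.8 INR
60298.8 INR × 0.1094 = 6596.68872 HKD
6596.68872 HKD × 0.1217 = 802.817017224 USD
Net change: 802.817017224 − 1000 = -197.182982776 USD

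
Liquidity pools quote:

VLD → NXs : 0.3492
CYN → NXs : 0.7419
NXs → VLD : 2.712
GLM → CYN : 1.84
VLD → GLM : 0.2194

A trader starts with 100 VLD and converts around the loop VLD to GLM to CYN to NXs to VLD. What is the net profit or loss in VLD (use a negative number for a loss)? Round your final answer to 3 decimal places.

-18.775

100 VLD × 0.2194 = 21.94 GLM
21.94 GLM × 1.84 = 40.3696 CYN
40.3696 CYN × 0.7419 = 29.95020624 NXs
29.95020624 NXs × 2.712 = 81.22495932288 VLD
Net change: 81.22495932288 − 100 = -18.77504067712 VLD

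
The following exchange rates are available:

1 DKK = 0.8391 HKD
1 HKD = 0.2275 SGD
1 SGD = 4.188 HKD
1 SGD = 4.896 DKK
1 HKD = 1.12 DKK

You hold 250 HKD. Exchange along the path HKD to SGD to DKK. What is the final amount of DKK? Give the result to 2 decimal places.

278.46

250 HKD × 0.2275 = 56.875 SGD
56.875 SGD × 4.896 = 278.46 DKK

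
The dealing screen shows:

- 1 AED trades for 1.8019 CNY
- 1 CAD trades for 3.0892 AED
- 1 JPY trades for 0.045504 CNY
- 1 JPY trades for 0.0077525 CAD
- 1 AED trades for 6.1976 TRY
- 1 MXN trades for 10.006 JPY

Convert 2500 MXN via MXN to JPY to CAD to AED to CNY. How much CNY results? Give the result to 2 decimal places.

1079.49

2500 MXN × 10.006 = 25015 JPY
25015 JPY × 0.0077525 = 193.9287875 CAD
193.9287875 CAD × 3.0892 = 599.084810345 AED
599.084810345 AED × 1.8019 = 1079.4909197606555 CNY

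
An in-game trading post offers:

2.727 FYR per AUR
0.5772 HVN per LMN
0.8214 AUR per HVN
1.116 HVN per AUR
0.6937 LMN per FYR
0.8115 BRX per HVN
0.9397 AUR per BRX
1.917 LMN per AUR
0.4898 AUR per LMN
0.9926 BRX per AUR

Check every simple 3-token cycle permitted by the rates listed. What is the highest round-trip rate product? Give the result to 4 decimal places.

0.9266

LMN→AUR→FYR→LMN: 0.4898 × 2.727 × 0.6937 = 0.92656
LMN→HVN→AUR→LMN: 0.5772 × 0.8214 × 1.917 = 0.90887
BRX→AUR→HVN→BRX: 0.9397 × 1.116 × 0.8115 = 0.85102
Maximum is LMN→AUR→FYR→LMN at 0.9266; no arbitrage — every cycle loses value.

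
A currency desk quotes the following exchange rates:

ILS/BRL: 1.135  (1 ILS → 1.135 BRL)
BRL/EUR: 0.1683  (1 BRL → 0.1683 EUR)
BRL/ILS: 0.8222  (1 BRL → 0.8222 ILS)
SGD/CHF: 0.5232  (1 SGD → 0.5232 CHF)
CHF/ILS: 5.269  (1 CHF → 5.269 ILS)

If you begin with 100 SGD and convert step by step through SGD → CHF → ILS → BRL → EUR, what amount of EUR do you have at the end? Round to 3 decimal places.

100 SGD × 0.5232 = 52.32 CHF
52.32 CHF × 5.269 = 275.67408 ILS
275.67408 ILS × 1.135 = 312.8900808 BRL
312.8900808 BRL × 0.1683 = 52.65940059864 EUR

52.659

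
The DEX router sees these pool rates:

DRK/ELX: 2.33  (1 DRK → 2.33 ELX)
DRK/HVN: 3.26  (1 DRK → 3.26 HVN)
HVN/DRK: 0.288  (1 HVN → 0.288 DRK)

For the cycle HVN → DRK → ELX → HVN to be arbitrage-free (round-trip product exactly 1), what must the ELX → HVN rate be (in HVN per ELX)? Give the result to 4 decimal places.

Known legs of the cycle: 0.288 × 2.33 = 0.67104
For no arbitrage the full-cycle product must be 1, so the missing rate is 1 / 0.67104 ≈ 1.490224.

1.4902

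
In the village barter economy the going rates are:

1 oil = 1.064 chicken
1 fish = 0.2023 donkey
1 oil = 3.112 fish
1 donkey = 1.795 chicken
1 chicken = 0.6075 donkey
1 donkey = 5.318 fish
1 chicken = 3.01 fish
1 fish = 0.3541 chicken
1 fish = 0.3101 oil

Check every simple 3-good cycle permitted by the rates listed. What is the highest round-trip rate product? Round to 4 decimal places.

chicken→donkey→fish→chicken: 0.6075 × 5.318 × 0.3541 = 1.14399
chicken→fish→donkey→chicken: 3.01 × 0.2023 × 1.795 = 1.09302
chicken→fish→oil→chicken: 3.01 × 0.3101 × 1.064 = 0.99314
Maximum is chicken→donkey→fish→chicken at 1.1440; arbitrage exists.

1.1440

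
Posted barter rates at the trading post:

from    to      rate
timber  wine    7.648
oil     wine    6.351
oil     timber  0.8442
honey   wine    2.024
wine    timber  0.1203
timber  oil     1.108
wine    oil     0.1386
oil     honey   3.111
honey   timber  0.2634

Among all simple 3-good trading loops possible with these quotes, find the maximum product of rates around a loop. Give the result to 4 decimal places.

timber→oil→honey→timber: 1.108 × 3.111 × 0.2634 = 0.90794
timber→wine→oil→timber: 7.648 × 0.1386 × 0.8442 = 0.89486
honey→wine→oil→honey: 2.024 × 0.1386 × 3.111 = 0.87272
timber→oil→wine→timber: 1.108 × 6.351 × 0.1203 = 0.84654
Maximum is timber→oil→honey→timber at 0.9079; no arbitrage — every cycle loses value.

0.9079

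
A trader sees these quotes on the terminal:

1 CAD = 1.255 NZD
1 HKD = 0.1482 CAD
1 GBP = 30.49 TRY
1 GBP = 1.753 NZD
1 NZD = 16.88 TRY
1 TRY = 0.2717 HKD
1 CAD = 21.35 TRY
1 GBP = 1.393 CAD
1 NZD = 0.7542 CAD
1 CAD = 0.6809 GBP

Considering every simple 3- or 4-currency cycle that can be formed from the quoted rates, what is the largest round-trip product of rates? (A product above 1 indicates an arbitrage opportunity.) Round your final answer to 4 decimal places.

GBP→NZD→CAD→GBP: 1.753 × 0.7542 × 0.6809 = 0.90023
TRY→HKD→CAD→TRY: 0.2717 × 0.1482 × 21.35 = 0.85968
TRY→HKD→CAD→NZD→TRY: 0.2717 × 0.1482 × 1.255 × 16.88 = 0.85301
TRY→HKD→CAD→GBP→TRY: 0.2717 × 0.1482 × 0.6809 × 30.49 = 0.83595
Maximum is GBP→NZD→CAD→GBP at 0.9002; no arbitrage — every cycle loses value.

0.9002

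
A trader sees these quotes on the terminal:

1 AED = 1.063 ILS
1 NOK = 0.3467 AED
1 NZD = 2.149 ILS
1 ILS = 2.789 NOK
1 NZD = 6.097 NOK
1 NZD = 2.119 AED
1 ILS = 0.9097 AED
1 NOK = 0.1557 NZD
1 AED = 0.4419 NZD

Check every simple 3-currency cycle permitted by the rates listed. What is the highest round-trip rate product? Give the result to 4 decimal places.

1.0279

ILS→NOK→AED→ILS: 2.789 × 0.3467 × 1.063 = 1.02786
NZD→NOK→AED→NZD: 6.097 × 0.3467 × 0.4419 = 0.93410
NZD→ILS→NOK→NZD: 2.149 × 2.789 × 0.1557 = 0.93320
NZD→ILS→AED→NZD: 2.149 × 0.9097 × 0.4419 = 0.86389
Maximum is ILS→NOK→AED→ILS at 1.0279; arbitrage exists.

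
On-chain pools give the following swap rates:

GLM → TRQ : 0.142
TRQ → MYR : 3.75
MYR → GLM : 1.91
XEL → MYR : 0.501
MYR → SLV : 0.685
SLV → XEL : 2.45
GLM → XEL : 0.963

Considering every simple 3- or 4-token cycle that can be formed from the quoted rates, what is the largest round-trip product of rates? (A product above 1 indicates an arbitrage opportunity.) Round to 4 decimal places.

TRQ→MYR→GLM→TRQ: 3.75 × 1.91 × 0.142 = 1.01708
XEL→MYR→GLM→XEL: 0.501 × 1.91 × 0.963 = 0.92150
SLV→XEL→MYR→SLV: 2.45 × 0.501 × 0.685 = 0.84080
Maximum is TRQ→MYR→GLM→TRQ at 1.0171; arbitrage exists.

1.0171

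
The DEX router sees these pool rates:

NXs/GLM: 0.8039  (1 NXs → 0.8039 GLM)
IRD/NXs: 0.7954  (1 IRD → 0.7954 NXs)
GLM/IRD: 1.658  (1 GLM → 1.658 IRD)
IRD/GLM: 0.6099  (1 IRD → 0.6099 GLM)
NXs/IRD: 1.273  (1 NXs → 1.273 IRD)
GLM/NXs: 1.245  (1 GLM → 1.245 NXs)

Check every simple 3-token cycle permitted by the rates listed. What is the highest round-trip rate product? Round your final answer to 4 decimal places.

1.0602

NXs→GLM→IRD→NXs: 0.8039 × 1.658 × 0.7954 = 1.06016
NXs→IRD→GLM→NXs: 1.273 × 0.6099 × 1.245 = 0.96662
Maximum is NXs→GLM→IRD→NXs at 1.0602; arbitrage exists.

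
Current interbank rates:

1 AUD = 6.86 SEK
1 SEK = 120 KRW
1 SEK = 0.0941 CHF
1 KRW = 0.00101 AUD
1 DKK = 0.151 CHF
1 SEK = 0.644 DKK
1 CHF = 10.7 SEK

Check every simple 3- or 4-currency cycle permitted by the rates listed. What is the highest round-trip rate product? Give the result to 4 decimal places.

DKK→CHF→SEK→DKK: 0.151 × 10.7 × 0.644 = 1.04051
KRW→AUD→SEK→KRW: 0.00101 × 6.86 × 120 = 0.83143
Maximum is DKK→CHF→SEK→DKK at 1.0405; arbitrage exists.

1.0405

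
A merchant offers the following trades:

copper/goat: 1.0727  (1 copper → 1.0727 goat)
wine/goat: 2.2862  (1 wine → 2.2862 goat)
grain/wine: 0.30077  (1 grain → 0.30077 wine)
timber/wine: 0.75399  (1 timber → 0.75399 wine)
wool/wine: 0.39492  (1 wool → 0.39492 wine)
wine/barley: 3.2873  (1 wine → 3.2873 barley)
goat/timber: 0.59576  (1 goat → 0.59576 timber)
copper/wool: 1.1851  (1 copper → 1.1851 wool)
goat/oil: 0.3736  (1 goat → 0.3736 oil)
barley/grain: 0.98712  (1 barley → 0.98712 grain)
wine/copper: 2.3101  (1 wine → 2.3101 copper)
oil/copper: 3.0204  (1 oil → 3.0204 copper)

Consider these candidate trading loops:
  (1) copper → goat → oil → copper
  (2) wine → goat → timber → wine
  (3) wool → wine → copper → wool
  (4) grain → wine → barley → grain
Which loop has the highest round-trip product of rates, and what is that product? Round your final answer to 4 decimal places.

(1) 1.0727 × 0.3736 × 3.0204 = 1.21046
(2) 2.2862 × 0.59576 × 0.75399 = 1.02695
(3) 0.39492 × 2.3101 × 1.1851 = 1.08117
(4) 0.30077 × 3.2873 × 0.98712 = 0.97599
Highest is cycle (1) at 1.2105 (>1, arbitrage).

1.2105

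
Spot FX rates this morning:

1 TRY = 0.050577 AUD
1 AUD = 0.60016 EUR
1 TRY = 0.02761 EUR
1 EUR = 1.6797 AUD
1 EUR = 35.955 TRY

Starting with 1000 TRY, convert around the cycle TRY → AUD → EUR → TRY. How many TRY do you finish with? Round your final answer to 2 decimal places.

1000 TRY × 0.050577 = 50.577 AUD
50.577 AUD × 0.60016 = 30.35429232 EUR
30.35429232 EUR × 35.955 = 1091.3885803656 TRY

1091.39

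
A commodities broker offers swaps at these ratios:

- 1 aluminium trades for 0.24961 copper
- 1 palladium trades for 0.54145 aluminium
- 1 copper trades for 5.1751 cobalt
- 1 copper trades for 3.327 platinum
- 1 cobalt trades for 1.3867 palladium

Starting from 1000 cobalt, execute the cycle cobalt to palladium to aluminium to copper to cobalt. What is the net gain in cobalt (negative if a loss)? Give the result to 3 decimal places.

-30.112

1000 cobalt × 1.3867 = 1386.7 palladium
1386.7 palladium × 0.54145 = 750.828715 aluminium
750.828715 aluminium × 0.24961 = 187.41435555115 copper
187.41435555115 copper × 5.1751 = 969.888031412756365 cobalt
Net change: 969.888031412756365 − 1000 = -30.111968587243635 cobalt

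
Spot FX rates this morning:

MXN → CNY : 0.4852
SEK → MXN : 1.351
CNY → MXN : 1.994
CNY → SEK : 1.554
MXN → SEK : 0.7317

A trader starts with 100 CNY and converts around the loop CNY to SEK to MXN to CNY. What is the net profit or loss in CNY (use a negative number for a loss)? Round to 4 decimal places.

1.8655

100 CNY × 1.554 = 155.4 SEK
155.4 SEK × 1.351 = 209.9454 MXN
209.9454 MXN × 0.4852 = 101.86550808 CNY
Net change: 101.86550808 − 100 = 1.86550808 CNY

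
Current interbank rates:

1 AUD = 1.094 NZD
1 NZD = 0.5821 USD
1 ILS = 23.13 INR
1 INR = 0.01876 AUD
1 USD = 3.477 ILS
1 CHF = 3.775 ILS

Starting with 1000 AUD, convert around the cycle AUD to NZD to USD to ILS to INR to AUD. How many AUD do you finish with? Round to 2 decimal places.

960.79

1000 AUD × 1.094 = 1094 NZD
1094 NZD × 0.5821 = 636.8174 USD
636.8174 USD × 3.477 = 2214.2140998 ILS
2214.2140998 ILS × 23.13 = 51214.772128374 INR
51214.772128374 INR × 0.01876 = 960.78912512829624 AUD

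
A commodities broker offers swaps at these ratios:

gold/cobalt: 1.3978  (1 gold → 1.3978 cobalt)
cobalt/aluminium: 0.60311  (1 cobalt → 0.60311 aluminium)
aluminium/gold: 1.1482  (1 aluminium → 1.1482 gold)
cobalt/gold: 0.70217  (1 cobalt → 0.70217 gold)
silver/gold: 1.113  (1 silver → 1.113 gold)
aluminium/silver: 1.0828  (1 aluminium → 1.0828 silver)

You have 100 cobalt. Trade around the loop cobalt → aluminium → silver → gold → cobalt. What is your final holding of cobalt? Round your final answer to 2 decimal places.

100 cobalt × 0.60311 = 60.311 aluminium
60.311 aluminium × 1.0828 = 65.3047508 silver
65.3047508 silver × 1.113 = 72.6841876404 gold
72.6841876404 gold × 1.3978 = 101.59795748375112 cobalt

101.60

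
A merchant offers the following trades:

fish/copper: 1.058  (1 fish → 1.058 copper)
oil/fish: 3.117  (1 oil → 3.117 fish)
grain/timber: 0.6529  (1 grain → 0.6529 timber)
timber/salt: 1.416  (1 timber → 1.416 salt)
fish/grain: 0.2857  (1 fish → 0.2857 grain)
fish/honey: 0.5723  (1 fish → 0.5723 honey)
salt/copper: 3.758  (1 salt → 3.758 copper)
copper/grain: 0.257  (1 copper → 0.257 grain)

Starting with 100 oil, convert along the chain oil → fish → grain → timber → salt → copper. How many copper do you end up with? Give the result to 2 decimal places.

100 oil × 3.117 = 311.7 fish
311.7 fish × 0.2857 = 89.05269 grain
89.05269 grain × 0.6529 = 58.142501301 timber
58.142501301 timber × 1.416 = 82.329781842216 salt
82.329781842216 salt × 3.758 = 309.395320163047728 copper

309.40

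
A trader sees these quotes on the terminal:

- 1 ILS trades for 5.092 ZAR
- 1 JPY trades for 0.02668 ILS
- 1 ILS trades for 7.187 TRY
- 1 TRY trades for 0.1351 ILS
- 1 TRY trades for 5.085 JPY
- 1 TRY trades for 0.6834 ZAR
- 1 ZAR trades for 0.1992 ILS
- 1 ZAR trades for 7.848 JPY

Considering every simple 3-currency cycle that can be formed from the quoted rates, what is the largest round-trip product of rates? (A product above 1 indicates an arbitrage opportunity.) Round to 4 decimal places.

ILS→ZAR→JPY→ILS: 5.092 × 7.848 × 0.02668 = 1.06619
ILS→TRY→ZAR→ILS: 7.187 × 0.6834 × 0.1992 = 0.97839
ILS→TRY→JPY→ILS: 7.187 × 5.085 × 0.02668 = 0.97504
Maximum is ILS→ZAR→JPY→ILS at 1.0662; arbitrage exists.

1.0662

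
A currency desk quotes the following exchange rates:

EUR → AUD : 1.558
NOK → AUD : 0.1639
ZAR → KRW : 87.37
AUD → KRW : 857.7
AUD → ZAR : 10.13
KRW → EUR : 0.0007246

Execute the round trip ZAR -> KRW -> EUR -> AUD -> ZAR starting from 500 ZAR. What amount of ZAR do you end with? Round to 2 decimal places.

499.58

500 ZAR × 87.37 = 43685 KRW
43685 KRW × 0.0007246 = 31.654151 EUR
31.654151 EUR × 1.558 = 49.317167258 AUD
49.317167258 AUD × 10.13 = 499.58290432354 ZAR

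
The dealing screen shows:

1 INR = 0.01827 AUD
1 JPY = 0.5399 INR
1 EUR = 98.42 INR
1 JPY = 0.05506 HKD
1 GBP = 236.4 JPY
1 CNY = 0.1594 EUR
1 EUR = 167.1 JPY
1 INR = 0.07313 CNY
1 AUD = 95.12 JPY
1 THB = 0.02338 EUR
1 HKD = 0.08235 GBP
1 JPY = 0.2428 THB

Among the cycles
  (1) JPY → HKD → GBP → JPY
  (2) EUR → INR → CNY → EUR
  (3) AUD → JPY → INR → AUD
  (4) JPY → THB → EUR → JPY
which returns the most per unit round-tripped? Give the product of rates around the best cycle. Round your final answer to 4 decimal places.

1.1473

(1) 0.05506 × 0.08235 × 236.4 = 1.07188
(2) 98.42 × 0.07313 × 0.1594 = 1.14727
(3) 95.12 × 0.5399 × 0.01827 = 0.93826
(4) 0.2428 × 0.02338 × 167.1 = 0.94857
Highest is cycle (2) at 1.1473 (>1, arbitrage).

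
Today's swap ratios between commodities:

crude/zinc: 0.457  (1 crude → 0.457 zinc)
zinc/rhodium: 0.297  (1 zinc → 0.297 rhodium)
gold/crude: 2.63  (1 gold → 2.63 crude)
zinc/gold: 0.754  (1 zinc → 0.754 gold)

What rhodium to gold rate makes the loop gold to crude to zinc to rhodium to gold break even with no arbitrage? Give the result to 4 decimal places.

2.8014

Known legs of the cycle: 2.63 × 0.457 × 0.297 = 0.35696727
For no arbitrage the full-cycle product must be 1, so the missing rate is 1 / 0.35696727 ≈ 2.801377.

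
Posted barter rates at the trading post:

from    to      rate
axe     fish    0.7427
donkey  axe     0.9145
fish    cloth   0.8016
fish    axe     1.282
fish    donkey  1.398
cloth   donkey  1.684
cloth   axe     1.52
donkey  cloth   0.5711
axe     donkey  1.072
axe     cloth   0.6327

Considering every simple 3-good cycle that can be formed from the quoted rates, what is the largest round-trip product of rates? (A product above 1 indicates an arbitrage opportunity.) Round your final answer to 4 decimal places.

0.9744

cloth→donkey→axe→cloth: 1.684 × 0.9145 × 0.6327 = 0.97437
fish→donkey→axe→fish: 1.398 × 0.9145 × 0.7427 = 0.94952
cloth→axe→donkey→cloth: 1.52 × 1.072 × 0.5711 = 0.93057
cloth→axe→fish→cloth: 1.52 × 0.7427 × 0.8016 = 0.90493
Maximum is cloth→donkey→axe→cloth at 0.9744; no arbitrage — every cycle loses value.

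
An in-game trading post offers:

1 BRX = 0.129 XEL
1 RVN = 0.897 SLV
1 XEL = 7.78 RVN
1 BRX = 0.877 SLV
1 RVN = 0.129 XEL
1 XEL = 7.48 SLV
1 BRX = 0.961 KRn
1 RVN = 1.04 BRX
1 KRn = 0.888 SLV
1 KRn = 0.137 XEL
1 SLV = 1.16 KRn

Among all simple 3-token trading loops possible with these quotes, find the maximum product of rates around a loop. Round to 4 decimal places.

KRn→XEL→SLV→KRn: 0.137 × 7.48 × 1.16 = 1.18872
BRX→XEL→RVN→BRX: 0.129 × 7.78 × 1.04 = 1.04376
Maximum is KRn→XEL→SLV→KRn at 1.1887; arbitrage exists.

1.1887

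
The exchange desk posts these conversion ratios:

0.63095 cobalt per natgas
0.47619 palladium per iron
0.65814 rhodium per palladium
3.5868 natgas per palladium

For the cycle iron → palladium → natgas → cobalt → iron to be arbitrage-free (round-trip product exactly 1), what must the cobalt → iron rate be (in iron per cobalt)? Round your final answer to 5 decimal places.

Known legs of the cycle: 0.47619 × 3.5868 × 0.63095 = 1.0776615223374
For no arbitrage the full-cycle product must be 1, so the missing rate is 1 / 1.0776615223374 ≈ 0.9279351.

0.92794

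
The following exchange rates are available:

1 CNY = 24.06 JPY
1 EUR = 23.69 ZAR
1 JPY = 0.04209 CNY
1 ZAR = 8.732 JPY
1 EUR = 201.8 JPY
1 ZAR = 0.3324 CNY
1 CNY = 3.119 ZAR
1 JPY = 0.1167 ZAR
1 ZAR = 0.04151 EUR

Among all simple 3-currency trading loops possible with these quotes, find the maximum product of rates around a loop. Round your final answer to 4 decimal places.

1.1463

JPY→CNY→ZAR→JPY: 0.04209 × 3.119 × 8.732 = 1.14633
EUR→JPY→ZAR→EUR: 201.8 × 0.1167 × 0.04151 = 0.97756
JPY→ZAR→CNY→JPY: 0.1167 × 0.3324 × 24.06 = 0.93331
Maximum is JPY→CNY→ZAR→JPY at 1.1463; arbitrage exists.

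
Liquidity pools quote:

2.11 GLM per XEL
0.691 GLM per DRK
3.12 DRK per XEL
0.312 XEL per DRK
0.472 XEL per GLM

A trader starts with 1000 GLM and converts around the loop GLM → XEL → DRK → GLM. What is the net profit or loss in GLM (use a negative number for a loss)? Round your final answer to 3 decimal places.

17.594

1000 GLM × 0.472 = 472 XEL
472 XEL × 3.12 = 1472.64 DRK
1472.64 DRK × 0.691 = 1017.59424 GLM
Net change: 1017.59424 − 1000 = 17.59424 GLM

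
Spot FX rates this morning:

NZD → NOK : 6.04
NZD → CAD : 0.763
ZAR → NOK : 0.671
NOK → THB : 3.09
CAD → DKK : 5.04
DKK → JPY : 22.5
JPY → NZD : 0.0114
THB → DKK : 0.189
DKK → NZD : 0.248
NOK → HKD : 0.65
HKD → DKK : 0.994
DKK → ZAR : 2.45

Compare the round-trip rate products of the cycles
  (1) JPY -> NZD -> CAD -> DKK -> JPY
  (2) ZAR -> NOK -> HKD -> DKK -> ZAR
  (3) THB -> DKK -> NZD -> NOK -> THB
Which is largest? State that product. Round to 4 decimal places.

1.0622

(1) 0.0114 × 0.763 × 5.04 × 22.5 = 0.98638
(2) 0.671 × 0.65 × 0.994 × 2.45 = 1.06216
(3) 0.189 × 0.248 × 6.04 × 3.09 = 0.87480
Highest is cycle (2) at 1.0622 (>1, arbitrage).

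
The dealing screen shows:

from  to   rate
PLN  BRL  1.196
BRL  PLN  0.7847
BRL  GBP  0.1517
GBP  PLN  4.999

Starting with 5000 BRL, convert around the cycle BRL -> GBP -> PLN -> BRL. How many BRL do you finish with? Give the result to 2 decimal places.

4534.92

5000 BRL × 0.1517 = 758.5 GBP
758.5 GBP × 4.999 = 3791.7415 PLN
3791.7415 PLN × 1.196 = 4534.922834 BRL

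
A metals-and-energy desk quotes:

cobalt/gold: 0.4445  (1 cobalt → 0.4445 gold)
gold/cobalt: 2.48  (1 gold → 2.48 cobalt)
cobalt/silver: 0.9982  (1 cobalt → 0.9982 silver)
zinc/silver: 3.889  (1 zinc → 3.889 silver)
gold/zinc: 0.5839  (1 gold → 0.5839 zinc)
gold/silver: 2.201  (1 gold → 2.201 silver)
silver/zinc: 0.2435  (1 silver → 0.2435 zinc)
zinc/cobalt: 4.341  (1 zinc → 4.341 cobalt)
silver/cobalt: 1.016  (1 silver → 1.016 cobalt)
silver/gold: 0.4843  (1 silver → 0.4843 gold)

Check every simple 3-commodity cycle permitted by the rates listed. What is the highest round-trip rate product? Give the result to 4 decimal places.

1.1989

gold→cobalt→silver→gold: 2.48 × 0.9982 × 0.4843 = 1.19890
gold→zinc→cobalt→gold: 0.5839 × 4.341 × 0.4445 = 1.12668
gold→zinc→silver→gold: 0.5839 × 3.889 × 0.4843 = 1.09974
cobalt→silver→zinc→cobalt: 0.9982 × 0.2435 × 4.341 = 1.05513
gold→silver→cobalt→gold: 2.201 × 1.016 × 0.4445 = 0.99400
Maximum is gold→cobalt→silver→gold at 1.1989; arbitrage exists.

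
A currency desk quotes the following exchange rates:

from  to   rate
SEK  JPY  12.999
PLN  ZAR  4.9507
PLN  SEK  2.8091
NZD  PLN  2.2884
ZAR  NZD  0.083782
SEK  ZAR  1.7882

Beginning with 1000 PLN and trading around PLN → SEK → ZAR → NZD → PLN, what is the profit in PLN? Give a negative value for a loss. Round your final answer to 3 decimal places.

-36.912

1000 PLN × 2.8091 = 2809.1 SEK
2809.1 SEK × 1.7882 = 5023.23262 ZAR
5023.23262 ZAR × 0.083782 = 420.85647536884 NZD
420.85647536884 NZD × 2.2884 = 963.087958234053456 PLN
Net change: 963.087958234053456 − 1000 = -36.912041765946544 PLN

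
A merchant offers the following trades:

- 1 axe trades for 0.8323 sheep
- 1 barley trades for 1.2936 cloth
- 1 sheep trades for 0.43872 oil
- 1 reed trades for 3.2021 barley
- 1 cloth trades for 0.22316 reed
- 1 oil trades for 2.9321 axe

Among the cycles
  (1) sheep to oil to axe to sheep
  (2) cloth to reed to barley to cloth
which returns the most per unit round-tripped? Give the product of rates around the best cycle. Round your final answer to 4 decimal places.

(1) 0.43872 × 2.9321 × 0.8323 = 1.07065
(2) 0.22316 × 3.2021 × 1.2936 = 0.92438
Highest is cycle (1) at 1.0706 (>1, arbitrage).

1.0706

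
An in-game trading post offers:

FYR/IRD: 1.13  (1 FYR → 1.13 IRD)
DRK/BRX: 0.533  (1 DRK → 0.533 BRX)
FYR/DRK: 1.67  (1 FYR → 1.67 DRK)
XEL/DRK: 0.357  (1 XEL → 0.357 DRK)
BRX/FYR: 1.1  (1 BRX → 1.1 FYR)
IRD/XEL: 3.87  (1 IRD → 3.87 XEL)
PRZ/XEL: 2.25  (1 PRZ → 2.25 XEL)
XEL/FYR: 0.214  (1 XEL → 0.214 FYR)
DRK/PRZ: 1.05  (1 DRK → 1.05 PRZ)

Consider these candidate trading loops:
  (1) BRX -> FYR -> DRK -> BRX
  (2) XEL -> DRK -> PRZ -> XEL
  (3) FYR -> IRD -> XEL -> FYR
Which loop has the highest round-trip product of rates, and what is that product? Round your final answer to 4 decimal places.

(1) 1.1 × 1.67 × 0.533 = 0.97912
(2) 0.357 × 1.05 × 2.25 = 0.84341
(3) 1.13 × 3.87 × 0.214 = 0.93584
Highest is cycle (1) at 0.9791 (≤1, no arbitrage).

0.9791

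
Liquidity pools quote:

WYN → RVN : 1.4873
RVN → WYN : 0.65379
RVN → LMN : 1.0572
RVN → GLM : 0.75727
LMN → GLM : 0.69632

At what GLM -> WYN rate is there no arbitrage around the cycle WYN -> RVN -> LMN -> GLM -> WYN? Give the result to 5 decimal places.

Known legs of the cycle: 1.4873 × 1.0572 × 0.69632 = 1.0948751572992
For no arbitrage the full-cycle product must be 1, so the missing rate is 1 / 1.0948751572992 ≈ 0.9133461.

0.91335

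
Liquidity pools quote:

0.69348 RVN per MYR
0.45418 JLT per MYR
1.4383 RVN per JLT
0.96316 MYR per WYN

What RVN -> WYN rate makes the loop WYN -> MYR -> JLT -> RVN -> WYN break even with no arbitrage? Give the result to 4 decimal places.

1.5894

Known legs of the cycle: 0.96316 × 0.45418 × 1.4383 = 0.62918147105704
For no arbitrage the full-cycle product must be 1, so the missing rate is 1 / 0.62918147105704 ≈ 1.589367.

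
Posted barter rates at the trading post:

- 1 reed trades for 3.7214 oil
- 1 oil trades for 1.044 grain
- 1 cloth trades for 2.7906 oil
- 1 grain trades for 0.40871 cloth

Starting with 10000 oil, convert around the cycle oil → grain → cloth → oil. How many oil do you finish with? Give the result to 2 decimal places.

10000 oil × 1.044 = 10440 grain
10440 grain × 0.40871 = 4266.9324 cloth
4266.9324 cloth × 2.7906 = 11907.30155544 oil

11907.30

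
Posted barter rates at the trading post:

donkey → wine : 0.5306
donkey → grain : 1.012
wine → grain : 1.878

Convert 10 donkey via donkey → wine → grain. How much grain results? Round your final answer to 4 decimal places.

10 donkey × 0.5306 = 5.306 wine
5.306 wine × 1.878 = 9.964668 grain

9.9647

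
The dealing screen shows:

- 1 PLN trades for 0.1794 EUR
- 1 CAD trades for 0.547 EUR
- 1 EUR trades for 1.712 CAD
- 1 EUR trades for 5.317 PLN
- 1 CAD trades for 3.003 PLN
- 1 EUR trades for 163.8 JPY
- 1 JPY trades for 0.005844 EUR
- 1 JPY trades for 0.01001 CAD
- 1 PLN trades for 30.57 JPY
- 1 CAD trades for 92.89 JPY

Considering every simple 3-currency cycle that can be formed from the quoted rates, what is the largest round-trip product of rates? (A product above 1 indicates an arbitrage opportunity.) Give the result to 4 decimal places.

0.9499

JPY→EUR→PLN→JPY: 0.005844 × 5.317 × 30.57 = 0.94989
CAD→JPY→EUR→CAD: 92.89 × 0.005844 × 1.712 = 0.92936
CAD→PLN→EUR→CAD: 3.003 × 0.1794 × 1.712 = 0.92232
CAD→PLN→JPY→CAD: 3.003 × 30.57 × 0.01001 = 0.91894
CAD→EUR→JPY→CAD: 0.547 × 163.8 × 0.01001 = 0.89688
Maximum is JPY→EUR→PLN→JPY at 0.9499; no arbitrage — every cycle loses value.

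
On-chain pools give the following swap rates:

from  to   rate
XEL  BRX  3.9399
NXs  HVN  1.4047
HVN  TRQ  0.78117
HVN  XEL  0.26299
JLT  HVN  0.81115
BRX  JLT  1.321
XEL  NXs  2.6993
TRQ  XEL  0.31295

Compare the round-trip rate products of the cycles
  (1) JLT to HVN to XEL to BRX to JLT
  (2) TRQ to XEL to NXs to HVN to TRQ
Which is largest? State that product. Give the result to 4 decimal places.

(1) 0.81115 × 0.26299 × 3.9399 × 1.321 = 1.11027
(2) 0.31295 × 2.6993 × 1.4047 × 0.78117 = 0.92695
Highest is cycle (1) at 1.1103 (>1, arbitrage).

1.1103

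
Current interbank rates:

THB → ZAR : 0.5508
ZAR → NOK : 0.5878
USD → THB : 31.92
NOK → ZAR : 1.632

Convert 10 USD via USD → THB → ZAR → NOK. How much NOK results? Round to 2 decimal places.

10 USD × 31.92 = 319.2 THB
319.2 THB × 0.5508 = 175.81536 ZAR
175.81536 ZAR × 0.5878 = 103.344268608 NOK

103.34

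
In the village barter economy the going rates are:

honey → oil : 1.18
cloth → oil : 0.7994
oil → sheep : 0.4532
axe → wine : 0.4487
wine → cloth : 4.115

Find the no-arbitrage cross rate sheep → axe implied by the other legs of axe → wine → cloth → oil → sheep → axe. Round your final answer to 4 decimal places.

Known legs of the cycle: 0.4487 × 4.115 × 0.7994 × 0.4532 = 0.66892889205604
For no arbitrage the full-cycle product must be 1, so the missing rate is 1 / 0.66892889205604 ≈ 1.494927.

1.4949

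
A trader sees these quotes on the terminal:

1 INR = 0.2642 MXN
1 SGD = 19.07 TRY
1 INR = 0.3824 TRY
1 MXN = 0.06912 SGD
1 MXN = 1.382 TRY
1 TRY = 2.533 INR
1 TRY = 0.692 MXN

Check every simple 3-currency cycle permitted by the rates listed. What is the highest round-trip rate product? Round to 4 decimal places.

MXN→TRY→INR→MXN: 1.382 × 2.533 × 0.2642 = 0.92486
MXN→SGD→TRY→MXN: 0.06912 × 19.07 × 0.692 = 0.91214
Maximum is MXN→TRY→INR→MXN at 0.9249; no arbitrage — every cycle loses value.

0.9249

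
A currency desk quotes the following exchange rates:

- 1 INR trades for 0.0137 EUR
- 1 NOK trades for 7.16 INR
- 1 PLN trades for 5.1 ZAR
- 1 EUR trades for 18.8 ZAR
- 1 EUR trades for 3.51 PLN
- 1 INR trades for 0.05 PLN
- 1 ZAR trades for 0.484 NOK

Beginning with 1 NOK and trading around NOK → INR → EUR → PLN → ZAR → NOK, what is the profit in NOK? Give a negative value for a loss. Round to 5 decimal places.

1 NOK × 7.16 = 7.16 INR
7.16 INR × 0.0137 = 0.098092 EUR
0.098092 EUR × 3.51 = 0.34430292 PLN
0.34430292 PLN × 5.1 = 1.755944892 ZAR
1.755944892 ZAR × 0.484 = 0.849877327728 NOK
Net change: 0.849877327728 − 1 = -0.150122672272 NOK

-0.15012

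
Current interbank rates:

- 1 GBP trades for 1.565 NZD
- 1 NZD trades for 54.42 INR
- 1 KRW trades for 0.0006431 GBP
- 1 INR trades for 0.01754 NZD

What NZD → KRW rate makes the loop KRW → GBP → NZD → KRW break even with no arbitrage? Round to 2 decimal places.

Known legs of the cycle: 0.0006431 × 1.565 = 0.0010064515
For no arbitrage the full-cycle product must be 1, so the missing rate is 1 / 0.0010064515 ≈ 993.5899.

993.59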